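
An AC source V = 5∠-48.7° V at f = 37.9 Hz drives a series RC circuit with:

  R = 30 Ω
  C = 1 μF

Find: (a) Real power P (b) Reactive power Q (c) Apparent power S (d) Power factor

Step 1 — Angular frequency: ω = 2π·f = 2π·37.9 = 238.1 rad/s.
Step 2 — Component impedances:
  R: Z = R = 30 Ω
  C: Z = 1/(jωC) = -j/(ω·C) = 0 - j4199 Ω
Step 3 — Series combination: Z_total = R + C = 30 - j4199 Ω = 4199∠-89.6° Ω.
Step 4 — Source phasor: V = 5∠-48.7° V = 3.3 - j3.756 V.
Step 5 — Current: I = V / Z = 0.0009001 + j0.0007794 A = 0.001191∠40.9° A.
Step 6 — Complex power: S = V·I* = 4.253e-05 - j0.005953 VA.
Step 7 — Real power: P = Re(S) = 4.253e-05 W.
Step 8 — Reactive power: Q = Im(S) = -0.005953 VAR.
Step 9 — Apparent power: |S| = 0.005953 VA.
Step 10 — Power factor: PF = P/|S| = 0.007144 (leading).

(a) P = 4.253e-05 W  (b) Q = -0.005953 VAR  (c) S = 0.005953 VA  (d) PF = 0.007144 (leading)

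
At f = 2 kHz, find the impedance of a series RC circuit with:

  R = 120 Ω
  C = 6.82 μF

Step 1 — Angular frequency: ω = 2π·f = 2π·2000 = 1.257e+04 rad/s.
Step 2 — Component impedances:
  R: Z = R = 120 Ω
  C: Z = 1/(jωC) = -j/(ω·C) = 0 - j11.67 Ω
Step 3 — Series combination: Z_total = R + C = 120 - j11.67 Ω = 120.6∠-5.6° Ω.

Z = 120 - j11.67 Ω = 120.6∠-5.6° Ω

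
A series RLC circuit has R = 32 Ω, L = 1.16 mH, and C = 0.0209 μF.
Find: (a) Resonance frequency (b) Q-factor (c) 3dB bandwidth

Step 1 — Resonance condition Im(Z)=0 gives ω₀ = 1/√(LC).
Step 2 — ω₀ = 1/√(0.00116·2.09e-08) = 2.031e+05 rad/s.
Step 3 — f₀ = ω₀/(2π) = 3.232e+04 Hz.
Step 4 — Series Q: Q = ω₀L/R = 2.031e+05·0.00116/32 = 7.362.
Step 5 — 3dB bandwidth: Δω = ω₀/Q = 2.759e+04 rad/s; BW = Δω/(2π) = 4390 Hz.

(a) f₀ = 3.232e+04 Hz  (b) Q = 7.362  (c) BW = 4390 Hz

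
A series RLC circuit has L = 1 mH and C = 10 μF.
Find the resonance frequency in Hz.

Step 1 — Resonance condition Im(Z)=0 gives ω₀ = 1/√(LC).
Step 2 — ω₀ = 1/√(0.001·1e-05) = 1e+04 rad/s.
Step 3 — f₀ = ω₀/(2π) = 1592 Hz.

f₀ = 1592 Hz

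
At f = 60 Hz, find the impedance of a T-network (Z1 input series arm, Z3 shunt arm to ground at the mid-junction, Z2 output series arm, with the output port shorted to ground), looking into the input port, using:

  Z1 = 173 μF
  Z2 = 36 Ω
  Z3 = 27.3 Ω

Step 1 — Angular frequency: ω = 2π·f = 2π·60 = 377 rad/s.
Step 2 — Component impedances:
  Z1: Z = 1/(jωC) = -j/(ω·C) = 0 - j15.33 Ω
  Z2: Z = R = 36 Ω
  Z3: Z = R = 27.3 Ω
Step 3 — With the output port shorted to ground, the output series arm Z2 runs from the junction to ground; the shunt arm Z3 also runs from the junction to ground. They appear in parallel: Z3 || Z2 = 15.53 Ω.
Step 4 — Series with input arm Z1: Z_in = Z1 + (Z3 || Z2) = 15.53 - j15.33 Ω = 21.82∠-44.6° Ω.

Z = 15.53 - j15.33 Ω = 21.82∠-44.6° Ω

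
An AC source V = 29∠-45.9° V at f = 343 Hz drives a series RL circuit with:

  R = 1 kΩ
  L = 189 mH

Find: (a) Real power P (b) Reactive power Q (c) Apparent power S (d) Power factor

Step 1 — Angular frequency: ω = 2π·f = 2π·343 = 2155 rad/s.
Step 2 — Component impedances:
  R: Z = R = 1000 Ω
  L: Z = jωL = j·2155·0.189 = 0 + j407.3 Ω
Step 3 — Series combination: Z_total = R + L = 1000 + j407.3 Ω = 1080∠22.2° Ω.
Step 4 — Source phasor: V = 29∠-45.9° V = 20.18 - j20.83 V.
Step 5 — Current: I = V / Z = 0.01003 - j0.02491 A = 0.02686∠-68.1° A.
Step 6 — Complex power: S = V·I* = 0.7213 + j0.2938 VA.
Step 7 — Real power: P = Re(S) = 0.7213 W.
Step 8 — Reactive power: Q = Im(S) = 0.2938 VAR.
Step 9 — Apparent power: |S| = 0.7789 VA.
Step 10 — Power factor: PF = P/|S| = 0.9261 (lagging).

(a) P = 0.7213 W  (b) Q = 0.2938 VAR  (c) S = 0.7789 VA  (d) PF = 0.9261 (lagging)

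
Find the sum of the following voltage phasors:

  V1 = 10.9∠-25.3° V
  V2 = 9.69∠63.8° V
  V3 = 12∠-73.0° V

Step 1 — Convert each phasor to rectangular form:
  V1 = 10.9·(cos(-25.3°) + j·sin(-25.3°)) = 9.854 - j4.658 V
  V2 = 9.69·(cos(63.8°) + j·sin(63.8°)) = 4.278 + j8.694 V
  V3 = 12·(cos(-73.0°) + j·sin(-73.0°)) = 3.508 - j11.48 V
Step 2 — Sum components: V_total = 17.64 - j7.439 V.
Step 3 — Convert to polar: |V_total| = 19.15 V, ∠V_total = -22.9°.

V_total = 19.15∠-22.9° V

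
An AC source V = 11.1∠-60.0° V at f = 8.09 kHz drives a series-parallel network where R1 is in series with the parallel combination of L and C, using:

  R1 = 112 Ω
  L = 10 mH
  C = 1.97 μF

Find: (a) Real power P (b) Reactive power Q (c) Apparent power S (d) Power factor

Step 1 — Angular frequency: ω = 2π·f = 2π·8090 = 5.083e+04 rad/s.
Step 2 — Component impedances:
  R1: Z = R = 112 Ω
  L: Z = jωL = j·5.083e+04·0.01 = 0 + j508.3 Ω
  C: Z = 1/(jωC) = -j/(ω·C) = 0 - j9.986 Ω
Step 3 — Parallel branch: L || C = 1/(1/L + 1/C) = 0 - j10.19 Ω.
Step 4 — Series with R1: Z_total = R1 + (L || C) = 112 - j10.19 Ω = 112.5∠-5.2° Ω.
Step 5 — Source phasor: V = 11.1∠-60.0° V = 5.55 - j9.613 V.
Step 6 — Current: I = V / Z = 0.05689 - j0.08066 A = 0.0987∠-54.8° A.
Step 7 — Complex power: S = V·I* = 1.091 - j0.09923 VA.
Step 8 — Real power: P = Re(S) = 1.091 W.
Step 9 — Reactive power: Q = Im(S) = -0.09923 VAR.
Step 10 — Apparent power: |S| = 1.096 VA.
Step 11 — Power factor: PF = P/|S| = 0.9959 (leading).

(a) P = 1.091 W  (b) Q = -0.09923 VAR  (c) S = 1.096 VA  (d) PF = 0.9959 (leading)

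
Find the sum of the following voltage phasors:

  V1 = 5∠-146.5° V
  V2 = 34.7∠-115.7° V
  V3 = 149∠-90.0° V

Step 1 — Convert each phasor to rectangular form:
  V1 = 5·(cos(-146.5°) + j·sin(-146.5°)) = -4.169 - j2.76 V
  V2 = 34.7·(cos(-115.7°) + j·sin(-115.7°)) = -15.05 - j31.27 V
  V3 = 149·(cos(-90.0°) + j·sin(-90.0°)) = 0 - j149 V
Step 2 — Sum components: V_total = -19.22 - j183 V.
Step 3 — Convert to polar: |V_total| = 184 V, ∠V_total = -96.0°.

V_total = 184∠-96.0° V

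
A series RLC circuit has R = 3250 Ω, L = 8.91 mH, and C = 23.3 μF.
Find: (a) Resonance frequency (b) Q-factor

Step 1 — Resonance condition Im(Z)=0 gives ω₀ = 1/√(LC).
Step 2 — ω₀ = 1/√(0.00891·2.33e-05) = 2195 rad/s.
Step 3 — f₀ = ω₀/(2π) = 349.3 Hz.
Step 4 — Series Q: Q = ω₀L/R = 2195·0.00891/3250 = 0.006017.

(a) f₀ = 349.3 Hz  (b) Q = 0.006017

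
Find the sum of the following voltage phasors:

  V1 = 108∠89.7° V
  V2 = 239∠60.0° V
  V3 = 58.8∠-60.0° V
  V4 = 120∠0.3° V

Step 1 — Convert each phasor to rectangular form:
  V1 = 108·(cos(89.7°) + j·sin(89.7°)) = 0.5655 + j108 V
  V2 = 239·(cos(60.0°) + j·sin(60.0°)) = 119.5 + j207 V
  V3 = 58.8·(cos(-60.0°) + j·sin(-60.0°)) = 29.4 - j50.92 V
  V4 = 120·(cos(0.3°) + j·sin(0.3°)) = 120 + j0.6283 V
Step 2 — Sum components: V_total = 269.5 + j264.7 V.
Step 3 — Convert to polar: |V_total| = 377.7 V, ∠V_total = 44.5°.

V_total = 377.7∠44.5° V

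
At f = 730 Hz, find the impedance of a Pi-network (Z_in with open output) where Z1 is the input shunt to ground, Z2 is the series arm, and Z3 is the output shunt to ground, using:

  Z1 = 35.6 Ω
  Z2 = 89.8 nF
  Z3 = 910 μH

Step 1 — Angular frequency: ω = 2π·f = 2π·730 = 4587 rad/s.
Step 2 — Component impedances:
  Z1: Z = R = 35.6 Ω
  Z2: Z = 1/(jωC) = -j/(ω·C) = 0 - j2428 Ω
  Z3: Z = jωL = j·4587·0.00091 = 0 + j4.174 Ω
Step 3 — With open output, the series arm Z2 and the output shunt Z3 appear in series to ground: Z2 + Z3 = 0 - j2424 Ω.
Step 4 — Parallel with input shunt Z1: Z_in = Z1 || (Z2 + Z3) = 35.59 - j0.5228 Ω = 35.6∠-0.8° Ω.

Z = 35.59 - j0.5228 Ω = 35.6∠-0.8° Ω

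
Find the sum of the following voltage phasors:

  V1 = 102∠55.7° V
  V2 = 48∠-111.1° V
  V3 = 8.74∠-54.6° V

Step 1 — Convert each phasor to rectangular form:
  V1 = 102·(cos(55.7°) + j·sin(55.7°)) = 57.48 + j84.26 V
  V2 = 48·(cos(-111.1°) + j·sin(-111.1°)) = -17.28 - j44.78 V
  V3 = 8.74·(cos(-54.6°) + j·sin(-54.6°)) = 5.063 - j7.124 V
Step 2 — Sum components: V_total = 45.26 + j32.36 V.
Step 3 — Convert to polar: |V_total| = 55.64 V, ∠V_total = 35.6°.

V_total = 55.64∠35.6° V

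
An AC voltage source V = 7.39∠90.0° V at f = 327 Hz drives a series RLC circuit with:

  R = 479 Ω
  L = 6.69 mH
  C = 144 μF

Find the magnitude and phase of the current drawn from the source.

Step 1 — Angular frequency: ω = 2π·f = 2π·327 = 2055 rad/s.
Step 2 — Component impedances:
  R: Z = R = 479 Ω
  L: Z = jωL = j·2055·0.00669 = 0 + j13.75 Ω
  C: Z = 1/(jωC) = -j/(ω·C) = 0 - j3.38 Ω
Step 3 — Series combination: Z_total = R + L + C = 479 + j10.37 Ω = 479.1∠1.2° Ω.
Step 4 — Source phasor: V = 7.39∠90.0° V = 0 + j7.39 V.
Step 5 — Ohm's law: I = V / Z_total = (0 + j7.39) / (479 + j10.37) = 0.0003337 + j0.01542 A.
Step 6 — Convert to polar: |I| = 0.01542 A, ∠I = 88.8°.

I = 0.01542∠88.8° A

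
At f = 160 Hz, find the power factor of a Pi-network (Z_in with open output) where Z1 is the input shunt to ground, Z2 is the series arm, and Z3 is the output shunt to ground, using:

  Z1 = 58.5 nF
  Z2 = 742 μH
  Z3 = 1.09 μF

Step 1 — Angular frequency: ω = 2π·f = 2π·160 = 1005 rad/s.
Step 2 — Component impedances:
  Z1: Z = 1/(jωC) = -j/(ω·C) = 0 - j1.7e+04 Ω
  Z2: Z = jωL = j·1005·0.000742 = 0 + j0.7459 Ω
  Z3: Z = 1/(jωC) = -j/(ω·C) = 0 - j912.6 Ω
Step 3 — With open output, the series arm Z2 and the output shunt Z3 appear in series to ground: Z2 + Z3 = 0 - j911.8 Ω.
Step 4 — Parallel with input shunt Z1: Z_in = Z1 || (Z2 + Z3) = 0 - j865.4 Ω = 865.4∠-90.0° Ω.
Step 5 — Power factor: PF = cos(φ) = Re(Z)/|Z| = 0/865.4 = 0.
Step 6 — Type: Im(Z) = -865.4 ⇒ leading (phase φ = -90.0°).

PF = 0 (leading, φ = -90.0°)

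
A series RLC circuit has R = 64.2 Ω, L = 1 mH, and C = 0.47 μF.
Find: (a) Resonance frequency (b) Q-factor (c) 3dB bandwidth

Step 1 — Resonance: ω₀ = 1/√(LC) = 1/√(0.001·4.7e-07) = 4.613e+04 rad/s.
Step 2 — f₀ = ω₀/(2π) = 7341 Hz.
Step 3 — Series Q: Q = ω₀L/R = 4.613e+04·0.001/64.2 = 0.7185.
Step 4 — Bandwidth: Δω = ω₀/Q = 6.42e+04 rad/s; BW = Δω/(2π) = 1.022e+04 Hz.

(a) f₀ = 7341 Hz  (b) Q = 0.7185  (c) BW = 1.022e+04 Hz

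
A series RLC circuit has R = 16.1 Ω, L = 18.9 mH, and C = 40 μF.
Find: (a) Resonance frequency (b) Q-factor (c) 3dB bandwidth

Step 1 — Resonance: ω₀ = 1/√(LC) = 1/√(0.0189·4e-05) = 1150 rad/s.
Step 2 — f₀ = ω₀/(2π) = 183 Hz.
Step 3 — Series Q: Q = ω₀L/R = 1150·0.0189/16.1 = 1.35.
Step 4 — Bandwidth: Δω = ω₀/Q = 851.9 rad/s; BW = Δω/(2π) = 135.6 Hz.

(a) f₀ = 183 Hz  (b) Q = 1.35  (c) BW = 135.6 Hz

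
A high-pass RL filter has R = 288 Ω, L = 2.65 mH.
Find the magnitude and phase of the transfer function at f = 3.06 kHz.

Step 1 — Angular frequency: ω = 2π·3060 = 1.923e+04 rad/s.
Step 2 — Transfer function: H(jω) = jωL/(R + jωL).
Step 3 — Numerator jωL = j·50.95; denominator R + jωL = 288 + j50.95.
Step 4 — H = 0.03035 + j0.1715.
Step 5 — Magnitude: |H| = 0.1742 (-15.2 dB); phase: φ = 80.0°.

|H| = 0.1742 (-15.2 dB), φ = 80.0°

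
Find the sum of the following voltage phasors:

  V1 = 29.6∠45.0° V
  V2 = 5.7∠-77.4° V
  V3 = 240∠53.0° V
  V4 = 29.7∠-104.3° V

Step 1 — Convert each phasor to rectangular form:
  V1 = 29.6·(cos(45.0°) + j·sin(45.0°)) = 20.93 + j20.93 V
  V2 = 5.7·(cos(-77.4°) + j·sin(-77.4°)) = 1.243 - j5.563 V
  V3 = 240·(cos(53.0°) + j·sin(53.0°)) = 144.4 + j191.7 V
  V4 = 29.7·(cos(-104.3°) + j·sin(-104.3°)) = -7.336 - j28.78 V
Step 2 — Sum components: V_total = 159.3 + j178.3 V.
Step 3 — Convert to polar: |V_total| = 239 V, ∠V_total = 48.2°.

V_total = 239∠48.2° V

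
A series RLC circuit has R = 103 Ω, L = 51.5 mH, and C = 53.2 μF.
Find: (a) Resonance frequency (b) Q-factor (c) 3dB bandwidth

Step 1 — Resonance: ω₀ = 1/√(LC) = 1/√(0.0515·5.32e-05) = 604.1 rad/s.
Step 2 — f₀ = ω₀/(2π) = 96.15 Hz.
Step 3 — Series Q: Q = ω₀L/R = 604.1·0.0515/103 = 0.3021.
Step 4 — Bandwidth: Δω = ω₀/Q = 2000 rad/s; BW = Δω/(2π) = 318.3 Hz.

(a) f₀ = 96.15 Hz  (b) Q = 0.3021  (c) BW = 318.3 Hz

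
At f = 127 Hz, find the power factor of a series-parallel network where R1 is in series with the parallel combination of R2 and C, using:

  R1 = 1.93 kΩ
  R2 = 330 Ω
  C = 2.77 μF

Step 1 — Angular frequency: ω = 2π·f = 2π·127 = 798 rad/s.
Step 2 — Component impedances:
  R1: Z = R = 1930 Ω
  R2: Z = R = 330 Ω
  C: Z = 1/(jωC) = -j/(ω·C) = 0 - j452.4 Ω
Step 3 — Parallel branch: R2 || C = 1/(1/R2 + 1/C) = 215.4 - j157.1 Ω.
Step 4 — Series with R1: Z_total = R1 + (R2 || C) = 2145 - j157.1 Ω = 2151∠-4.2° Ω.
Step 5 — Power factor: PF = cos(φ) = Re(Z)/|Z| = 2145.4/2151.14 = 0.9973.
Step 6 — Type: Im(Z) = -157.1 ⇒ leading (phase φ = -4.2°).

PF = 0.9973 (leading, φ = -4.2°)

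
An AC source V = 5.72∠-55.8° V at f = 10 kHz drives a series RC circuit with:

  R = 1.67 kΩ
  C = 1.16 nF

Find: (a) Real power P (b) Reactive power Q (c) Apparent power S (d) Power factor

Step 1 — Angular frequency: ω = 2π·f = 2π·1e+04 = 6.283e+04 rad/s.
Step 2 — Component impedances:
  R: Z = R = 1670 Ω
  C: Z = 1/(jωC) = -j/(ω·C) = 0 - j1.372e+04 Ω
Step 3 — Series combination: Z_total = R + C = 1670 - j1.372e+04 Ω = 1.382e+04∠-83.1° Ω.
Step 4 — Source phasor: V = 5.72∠-55.8° V = 3.215 - j4.731 V.
Step 5 — Current: I = V / Z = 0.0003679 + j0.0001896 A = 0.0004138∠27.3° A.
Step 6 — Complex power: S = V·I* = 0.000286 - j0.00235 VA.
Step 7 — Real power: P = Re(S) = 0.000286 W.
Step 8 — Reactive power: Q = Im(S) = -0.00235 VAR.
Step 9 — Apparent power: |S| = 0.002367 VA.
Step 10 — Power factor: PF = P/|S| = 0.1208 (leading).

(a) P = 0.000286 W  (b) Q = -0.00235 VAR  (c) S = 0.002367 VA  (d) PF = 0.1208 (leading)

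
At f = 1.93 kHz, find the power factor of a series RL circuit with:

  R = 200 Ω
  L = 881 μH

Step 1 — Angular frequency: ω = 2π·f = 2π·1930 = 1.213e+04 rad/s.
Step 2 — Component impedances:
  R: Z = R = 200 Ω
  L: Z = jωL = j·1.213e+04·0.000881 = 0 + j10.68 Ω
Step 3 — Series combination: Z_total = R + L = 200 + j10.68 Ω = 200.3∠3.1° Ω.
Step 4 — Power factor: PF = cos(φ) = Re(Z)/|Z| = 200/200.29 = 0.9986.
Step 5 — Type: Im(Z) = 10.68 ⇒ lagging (phase φ = 3.1°).

PF = 0.9986 (lagging, φ = 3.1°)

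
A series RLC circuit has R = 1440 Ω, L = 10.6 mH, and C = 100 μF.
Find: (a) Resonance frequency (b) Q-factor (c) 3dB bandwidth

Step 1 — Resonance: ω₀ = 1/√(LC) = 1/√(0.0106·0.0001) = 971.3 rad/s.
Step 2 — f₀ = ω₀/(2π) = 154.6 Hz.
Step 3 — Series Q: Q = ω₀L/R = 971.3·0.0106/1440 = 0.00715.
Step 4 — Bandwidth: Δω = ω₀/Q = 1.358e+05 rad/s; BW = Δω/(2π) = 2.162e+04 Hz.

(a) f₀ = 154.6 Hz  (b) Q = 0.00715  (c) BW = 2.162e+04 Hz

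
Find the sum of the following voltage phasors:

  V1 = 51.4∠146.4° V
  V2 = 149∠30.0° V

Step 1 — Convert each phasor to rectangular form:
  V1 = 51.4·(cos(146.4°) + j·sin(146.4°)) = -42.81 + j28.44 V
  V2 = 149·(cos(30.0°) + j·sin(30.0°)) = 129 + j74.5 V
Step 2 — Sum components: V_total = 86.23 + j102.9 V.
Step 3 — Convert to polar: |V_total| = 134.3 V, ∠V_total = 50.1°.

V_total = 134.3∠50.1° V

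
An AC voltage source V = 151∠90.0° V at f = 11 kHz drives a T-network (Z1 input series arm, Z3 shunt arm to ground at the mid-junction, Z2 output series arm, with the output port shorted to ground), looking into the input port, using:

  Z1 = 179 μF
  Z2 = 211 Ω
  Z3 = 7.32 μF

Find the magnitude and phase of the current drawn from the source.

Step 1 — Angular frequency: ω = 2π·f = 2π·1.1e+04 = 6.912e+04 rad/s.
Step 2 — Component impedances:
  Z1: Z = 1/(jωC) = -j/(ω·C) = 0 - j0.08083 Ω
  Z2: Z = R = 211 Ω
  Z3: Z = 1/(jωC) = -j/(ω·C) = 0 - j1.977 Ω
Step 3 — With the output port shorted to ground, the output series arm Z2 runs from the junction to ground; the shunt arm Z3 also runs from the junction to ground. They appear in parallel: Z3 || Z2 = 0.01851 - j1.976 Ω.
Step 4 — Series with input arm Z1: Z_in = Z1 + (Z3 || Z2) = 0.01851 - j2.057 Ω = 2.057∠-89.5° Ω.
Step 5 — Source phasor: V = 151∠90.0° V = 0 + j151 V.
Step 6 — Ohm's law: I = V / Z_total = (0 + j151) / (0.01851 - j2.057) = -73.39 + j0.6605 A.
Step 7 — Convert to polar: |I| = 73.4 A, ∠I = 179.5°.

I = 73.4∠179.5° A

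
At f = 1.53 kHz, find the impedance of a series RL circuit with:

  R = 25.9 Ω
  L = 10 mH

Step 1 — Angular frequency: ω = 2π·f = 2π·1530 = 9613 rad/s.
Step 2 — Component impedances:
  R: Z = R = 25.9 Ω
  L: Z = jωL = j·9613·0.01 = 0 + j96.13 Ω
Step 3 — Series combination: Z_total = R + L = 25.9 + j96.13 Ω = 99.56∠74.9° Ω.

Z = 25.9 + j96.13 Ω = 99.56∠74.9° Ω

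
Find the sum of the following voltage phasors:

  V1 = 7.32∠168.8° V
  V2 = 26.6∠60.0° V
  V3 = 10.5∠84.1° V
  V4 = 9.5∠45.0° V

Step 1 — Convert each phasor to rectangular form:
  V1 = 7.32·(cos(168.8°) + j·sin(168.8°)) = -7.181 + j1.422 V
  V2 = 26.6·(cos(60.0°) + j·sin(60.0°)) = 13.3 + j23.04 V
  V3 = 10.5·(cos(84.1°) + j·sin(84.1°)) = 1.079 + j10.44 V
  V4 = 9.5·(cos(45.0°) + j·sin(45.0°)) = 6.718 + j6.718 V
Step 2 — Sum components: V_total = 13.92 + j41.62 V.
Step 3 — Convert to polar: |V_total| = 43.88 V, ∠V_total = 71.5°.

V_total = 43.88∠71.5° V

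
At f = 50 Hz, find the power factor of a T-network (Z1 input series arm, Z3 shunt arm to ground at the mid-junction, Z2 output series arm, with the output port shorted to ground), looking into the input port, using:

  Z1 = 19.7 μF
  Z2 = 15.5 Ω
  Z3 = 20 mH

Step 1 — Angular frequency: ω = 2π·f = 2π·50 = 314.2 rad/s.
Step 2 — Component impedances:
  Z1: Z = 1/(jωC) = -j/(ω·C) = 0 - j161.6 Ω
  Z2: Z = R = 15.5 Ω
  Z3: Z = jωL = j·314.2·0.02 = 0 + j6.283 Ω
Step 3 — With the output port shorted to ground, the output series arm Z2 runs from the junction to ground; the shunt arm Z3 also runs from the junction to ground. They appear in parallel: Z3 || Z2 = 2.188 + j5.396 Ω.
Step 4 — Series with input arm Z1: Z_in = Z1 + (Z3 || Z2) = 2.188 - j156.2 Ω = 156.2∠-89.2° Ω.
Step 5 — Power factor: PF = cos(φ) = Re(Z)/|Z| = 2.1875/156.2 = 0.014.
Step 6 — Type: Im(Z) = -156.2 ⇒ leading (phase φ = -89.2°).

PF = 0.014 (leading, φ = -89.2°)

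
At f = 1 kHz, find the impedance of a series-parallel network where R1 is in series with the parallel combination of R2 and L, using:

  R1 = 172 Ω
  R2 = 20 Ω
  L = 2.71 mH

Step 1 — Angular frequency: ω = 2π·f = 2π·1000 = 6283 rad/s.
Step 2 — Component impedances:
  R1: Z = R = 172 Ω
  R2: Z = R = 20 Ω
  L: Z = jωL = j·6283·0.00271 = 0 + j17.03 Ω
Step 3 — Parallel branch: R2 || L = 1/(1/R2 + 1/L) = 8.405 + j9.872 Ω.
Step 4 — Series with R1: Z_total = R1 + (R2 || L) = 180.4 + j9.872 Ω = 180.7∠3.1° Ω.

Z = 180.4 + j9.872 Ω = 180.7∠3.1° Ω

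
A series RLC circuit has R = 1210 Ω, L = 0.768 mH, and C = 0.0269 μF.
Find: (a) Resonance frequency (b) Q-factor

Step 1 — Resonance condition Im(Z)=0 gives ω₀ = 1/√(LC).
Step 2 — ω₀ = 1/√(0.000768·2.69e-08) = 2.2e+05 rad/s.
Step 3 — f₀ = ω₀/(2π) = 3.502e+04 Hz.
Step 4 — Series Q: Q = ω₀L/R = 2.2e+05·0.000768/1210 = 0.1396.

(a) f₀ = 3.502e+04 Hz  (b) Q = 0.1396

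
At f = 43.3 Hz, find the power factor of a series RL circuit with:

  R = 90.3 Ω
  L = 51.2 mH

Step 1 — Angular frequency: ω = 2π·f = 2π·43.3 = 272.1 rad/s.
Step 2 — Component impedances:
  R: Z = R = 90.3 Ω
  L: Z = jωL = j·272.1·0.0512 = 0 + j13.93 Ω
Step 3 — Series combination: Z_total = R + L = 90.3 + j13.93 Ω = 91.37∠8.8° Ω.
Step 4 — Power factor: PF = cos(φ) = Re(Z)/|Z| = 90.3/91.37 = 0.9883.
Step 5 — Type: Im(Z) = 13.93 ⇒ lagging (phase φ = 8.8°).

PF = 0.9883 (lagging, φ = 8.8°)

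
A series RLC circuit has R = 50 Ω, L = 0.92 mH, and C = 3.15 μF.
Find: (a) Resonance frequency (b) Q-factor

Step 1 — Resonance condition Im(Z)=0 gives ω₀ = 1/√(LC).
Step 2 — ω₀ = 1/√(0.00092·3.15e-06) = 1.858e+04 rad/s.
Step 3 — f₀ = ω₀/(2π) = 2956 Hz.
Step 4 — Series Q: Q = ω₀L/R = 1.858e+04·0.00092/50 = 0.3418.

(a) f₀ = 2956 Hz  (b) Q = 0.3418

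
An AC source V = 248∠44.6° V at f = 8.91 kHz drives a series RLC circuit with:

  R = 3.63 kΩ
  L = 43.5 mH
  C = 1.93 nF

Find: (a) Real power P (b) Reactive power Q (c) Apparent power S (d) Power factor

Step 1 — Angular frequency: ω = 2π·f = 2π·8910 = 5.598e+04 rad/s.
Step 2 — Component impedances:
  R: Z = R = 3630 Ω
  L: Z = jωL = j·5.598e+04·0.0435 = 0 + j2435 Ω
  C: Z = 1/(jωC) = -j/(ω·C) = 0 - j9255 Ω
Step 3 — Series combination: Z_total = R + L + C = 3630 - j6820 Ω = 7726∠-62.0° Ω.
Step 4 — Source phasor: V = 248∠44.6° V = 176.6 + j174.1 V.
Step 5 — Current: I = V / Z = -0.009157 + j0.03077 A = 0.0321∠106.6° A.
Step 6 — Complex power: S = V·I* = 3.74 - j7.027 VA.
Step 7 — Real power: P = Re(S) = 3.74 W.
Step 8 — Reactive power: Q = Im(S) = -7.027 VAR.
Step 9 — Apparent power: |S| = 7.961 VA.
Step 10 — Power factor: PF = P/|S| = 0.4699 (leading).

(a) P = 3.74 W  (b) Q = -7.027 VAR  (c) S = 7.961 VA  (d) PF = 0.4699 (leading)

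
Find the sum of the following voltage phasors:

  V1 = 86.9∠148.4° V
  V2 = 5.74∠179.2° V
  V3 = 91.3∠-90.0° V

Step 1 — Convert each phasor to rectangular form:
  V1 = 86.9·(cos(148.4°) + j·sin(148.4°)) = -74.02 + j45.53 V
  V2 = 5.74·(cos(179.2°) + j·sin(179.2°)) = -5.739 + j0.08014 V
  V3 = 91.3·(cos(-90.0°) + j·sin(-90.0°)) = 0 - j91.3 V
Step 2 — Sum components: V_total = -79.75 - j45.69 V.
Step 3 — Convert to polar: |V_total| = 91.91 V, ∠V_total = -150.2°.

V_total = 91.91∠-150.2° V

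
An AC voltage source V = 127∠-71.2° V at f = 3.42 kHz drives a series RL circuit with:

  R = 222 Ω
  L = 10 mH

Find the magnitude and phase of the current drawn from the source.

Step 1 — Angular frequency: ω = 2π·f = 2π·3420 = 2.149e+04 rad/s.
Step 2 — Component impedances:
  R: Z = R = 222 Ω
  L: Z = jωL = j·2.149e+04·0.01 = 0 + j214.9 Ω
Step 3 — Series combination: Z_total = R + L = 222 + j214.9 Ω = 309∠44.1° Ω.
Step 4 — Source phasor: V = 127∠-71.2° V = 40.93 - j120.2 V.
Step 5 — Ohm's law: I = V / Z_total = (40.93 - j120.2) / (222 + j214.9) = -0.1755 - j0.3717 A.
Step 6 — Convert to polar: |I| = 0.411 A, ∠I = -115.3°.

I = 0.411∠-115.3° A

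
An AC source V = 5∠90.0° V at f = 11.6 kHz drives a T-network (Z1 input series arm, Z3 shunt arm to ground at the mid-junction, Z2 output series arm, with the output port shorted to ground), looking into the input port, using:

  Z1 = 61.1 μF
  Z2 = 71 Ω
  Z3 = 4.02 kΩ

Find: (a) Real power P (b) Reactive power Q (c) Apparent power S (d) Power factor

Step 1 — Angular frequency: ω = 2π·f = 2π·1.16e+04 = 7.288e+04 rad/s.
Step 2 — Component impedances:
  Z1: Z = 1/(jωC) = -j/(ω·C) = 0 - j0.2246 Ω
  Z2: Z = R = 71 Ω
  Z3: Z = R = 4020 Ω
Step 3 — With the output port shorted to ground, the output series arm Z2 runs from the junction to ground; the shunt arm Z3 also runs from the junction to ground. They appear in parallel: Z3 || Z2 = 69.77 Ω.
Step 4 — Series with input arm Z1: Z_in = Z1 + (Z3 || Z2) = 69.77 - j0.2246 Ω = 69.77∠-0.2° Ω.
Step 5 — Source phasor: V = 5∠90.0° V = 0 + j5 V.
Step 6 — Current: I = V / Z = -0.0002307 + j0.07167 A = 0.07167∠90.2° A.
Step 7 — Complex power: S = V·I* = 0.3583 - j0.001153 VA.
Step 8 — Real power: P = Re(S) = 0.3583 W.
Step 9 — Reactive power: Q = Im(S) = -0.001153 VAR.
Step 10 — Apparent power: |S| = 0.3583 VA.
Step 11 — Power factor: PF = P/|S| = 1 (leading).

(a) P = 0.3583 W  (b) Q = -0.001153 VAR  (c) S = 0.3583 VA  (d) PF = 1 (leading)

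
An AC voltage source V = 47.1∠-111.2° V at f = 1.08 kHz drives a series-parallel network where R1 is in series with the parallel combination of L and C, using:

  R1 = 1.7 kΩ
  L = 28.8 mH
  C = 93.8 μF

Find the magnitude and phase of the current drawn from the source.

Step 1 — Angular frequency: ω = 2π·f = 2π·1080 = 6786 rad/s.
Step 2 — Component impedances:
  R1: Z = R = 1700 Ω
  L: Z = jωL = j·6786·0.0288 = 0 + j195.4 Ω
  C: Z = 1/(jωC) = -j/(ω·C) = 0 - j1.571 Ω
Step 3 — Parallel branch: L || C = 1/(1/L + 1/C) = 0 - j1.584 Ω.
Step 4 — Series with R1: Z_total = R1 + (L || C) = 1700 - j1.584 Ω = 1700∠-0.1° Ω.
Step 5 — Source phasor: V = 47.1∠-111.2° V = -17.03 - j43.91 V.
Step 6 — Ohm's law: I = V / Z_total = (-17.03 - j43.91) / (1700 - j1.584) = -0.009995 - j0.02584 A.
Step 7 — Convert to polar: |I| = 0.02771 A, ∠I = -111.1°.

I = 0.02771∠-111.1° A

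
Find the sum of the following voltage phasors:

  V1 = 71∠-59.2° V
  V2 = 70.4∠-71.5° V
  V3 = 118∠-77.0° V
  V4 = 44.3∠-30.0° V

Step 1 — Convert each phasor to rectangular form:
  V1 = 71·(cos(-59.2°) + j·sin(-59.2°)) = 36.36 - j60.99 V
  V2 = 70.4·(cos(-71.5°) + j·sin(-71.5°)) = 22.34 - j66.76 V
  V3 = 118·(cos(-77.0°) + j·sin(-77.0°)) = 26.54 - j115 V
  V4 = 44.3·(cos(-30.0°) + j·sin(-30.0°)) = 38.36 - j22.15 V
Step 2 — Sum components: V_total = 123.6 - j264.9 V.
Step 3 — Convert to polar: |V_total| = 292.3 V, ∠V_total = -65.0°.

V_total = 292.3∠-65.0° V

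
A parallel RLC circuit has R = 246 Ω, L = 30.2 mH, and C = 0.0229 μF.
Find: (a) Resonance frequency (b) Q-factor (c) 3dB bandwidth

Step 1 — Resonance: ω₀ = 1/√(LC) = 1/√(0.0302·2.29e-08) = 3.803e+04 rad/s.
Step 2 — f₀ = ω₀/(2π) = 6052 Hz.
Step 3 — Parallel Q: Q = R/(ω₀L) = 246/(3.803e+04·0.0302) = 0.2142.
Step 4 — Bandwidth: Δω = ω₀/Q = 1.775e+05 rad/s; BW = Δω/(2π) = 2.825e+04 Hz.

(a) f₀ = 6052 Hz  (b) Q = 0.2142  (c) BW = 2.825e+04 Hz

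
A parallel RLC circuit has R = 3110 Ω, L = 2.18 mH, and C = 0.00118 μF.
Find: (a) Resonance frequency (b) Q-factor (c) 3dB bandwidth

Step 1 — Resonance: ω₀ = 1/√(LC) = 1/√(0.00218·1.18e-09) = 6.235e+05 rad/s.
Step 2 — f₀ = ω₀/(2π) = 9.923e+04 Hz.
Step 3 — Parallel Q: Q = R/(ω₀L) = 3110/(6.235e+05·0.00218) = 2.288.
Step 4 — Bandwidth: Δω = ω₀/Q = 2.725e+05 rad/s; BW = Δω/(2π) = 4.337e+04 Hz.

(a) f₀ = 9.923e+04 Hz  (b) Q = 2.288  (c) BW = 4.337e+04 Hz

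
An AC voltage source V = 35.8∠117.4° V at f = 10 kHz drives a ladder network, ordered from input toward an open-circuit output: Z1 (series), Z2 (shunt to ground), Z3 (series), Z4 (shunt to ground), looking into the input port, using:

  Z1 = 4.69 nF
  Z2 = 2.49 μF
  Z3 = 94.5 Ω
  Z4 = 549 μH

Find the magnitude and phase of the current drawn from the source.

Step 1 — Angular frequency: ω = 2π·f = 2π·1e+04 = 6.283e+04 rad/s.
Step 2 — Component impedances:
  Z1: Z = 1/(jωC) = -j/(ω·C) = 0 - j3393 Ω
  Z2: Z = 1/(jωC) = -j/(ω·C) = 0 - j6.392 Ω
  Z3: Z = R = 94.5 Ω
  Z4: Z = jωL = j·6.283e+04·0.000549 = 0 + j34.49 Ω
Step 3 — Ladder network (open output): work backward from the far end, alternating series and parallel combinations. Z_in = 0.3972 - j3400 Ω = 3400∠-90.0° Ω.
Step 4 — Source phasor: V = 35.8∠117.4° V = -16.48 + j31.78 V.
Step 5 — Ohm's law: I = V / Z_total = (-16.48 + j31.78) / (0.3972 - j3400) = -0.009349 - j0.004845 A.
Step 6 — Convert to polar: |I| = 0.01053 A, ∠I = -152.6°.

I = 0.01053∠-152.6° A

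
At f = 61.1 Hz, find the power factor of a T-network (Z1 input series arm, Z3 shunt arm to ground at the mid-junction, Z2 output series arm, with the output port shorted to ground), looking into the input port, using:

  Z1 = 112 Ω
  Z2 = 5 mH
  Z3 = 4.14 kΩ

Step 1 — Angular frequency: ω = 2π·f = 2π·61.1 = 383.9 rad/s.
Step 2 — Component impedances:
  Z1: Z = R = 112 Ω
  Z2: Z = jωL = j·383.9·0.005 = 0 + j1.92 Ω
  Z3: Z = R = 4140 Ω
Step 3 — With the output port shorted to ground, the output series arm Z2 runs from the junction to ground; the shunt arm Z3 also runs from the junction to ground. They appear in parallel: Z3 || Z2 = 0.00089 + j1.92 Ω.
Step 4 — Series with input arm Z1: Z_in = Z1 + (Z3 || Z2) = 112 + j1.92 Ω = 112∠1.0° Ω.
Step 5 — Power factor: PF = cos(φ) = Re(Z)/|Z| = 112.001/112.017 = 0.9999.
Step 6 — Type: Im(Z) = 1.92 ⇒ lagging (phase φ = 1.0°).

PF = 0.9999 (lagging, φ = 1.0°)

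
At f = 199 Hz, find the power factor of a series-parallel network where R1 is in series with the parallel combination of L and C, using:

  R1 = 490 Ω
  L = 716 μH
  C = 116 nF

Step 1 — Angular frequency: ω = 2π·f = 2π·199 = 1250 rad/s.
Step 2 — Component impedances:
  R1: Z = R = 490 Ω
  L: Z = jωL = j·1250·0.000716 = 0 + j0.8953 Ω
  C: Z = 1/(jωC) = -j/(ω·C) = 0 - j6895 Ω
Step 3 — Parallel branch: L || C = 1/(1/L + 1/C) = 0 + j0.8954 Ω.
Step 4 — Series with R1: Z_total = R1 + (L || C) = 490 + j0.8954 Ω = 490∠0.1° Ω.
Step 5 — Power factor: PF = cos(φ) = Re(Z)/|Z| = 490/490 = 1.
Step 6 — Type: Im(Z) = 0.8954 ⇒ lagging (phase φ = 0.1°).

PF = 1 (lagging, φ = 0.1°)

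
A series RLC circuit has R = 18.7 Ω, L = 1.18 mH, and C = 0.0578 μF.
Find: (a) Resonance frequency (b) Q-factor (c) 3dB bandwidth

Step 1 — Resonance condition Im(Z)=0 gives ω₀ = 1/√(LC).
Step 2 — ω₀ = 1/√(0.00118·5.78e-08) = 1.211e+05 rad/s.
Step 3 — f₀ = ω₀/(2π) = 1.927e+04 Hz.
Step 4 — Series Q: Q = ω₀L/R = 1.211e+05·0.00118/18.7 = 7.641.
Step 5 — 3dB bandwidth: Δω = ω₀/Q = 1.585e+04 rad/s; BW = Δω/(2π) = 2522 Hz.

(a) f₀ = 1.927e+04 Hz  (b) Q = 7.641  (c) BW = 2522 Hz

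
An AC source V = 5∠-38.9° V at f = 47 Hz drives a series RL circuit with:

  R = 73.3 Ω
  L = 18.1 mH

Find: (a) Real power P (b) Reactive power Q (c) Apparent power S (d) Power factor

Step 1 — Angular frequency: ω = 2π·f = 2π·47 = 295.3 rad/s.
Step 2 — Component impedances:
  R: Z = R = 73.3 Ω
  L: Z = jωL = j·295.3·0.0181 = 0 + j5.345 Ω
Step 3 — Series combination: Z_total = R + L = 73.3 + j5.345 Ω = 73.49∠4.2° Ω.
Step 4 — Source phasor: V = 5∠-38.9° V = 3.891 - j3.14 V.
Step 5 — Current: I = V / Z = 0.0497 - j0.04646 A = 0.06803∠-43.1° A.
Step 6 — Complex power: S = V·I* = 0.3393 + j0.02474 VA.
Step 7 — Real power: P = Re(S) = 0.3393 W.
Step 8 — Reactive power: Q = Im(S) = 0.02474 VAR.
Step 9 — Apparent power: |S| = 0.3402 VA.
Step 10 — Power factor: PF = P/|S| = 0.9974 (lagging).

(a) P = 0.3393 W  (b) Q = 0.02474 VAR  (c) S = 0.3402 VA  (d) PF = 0.9974 (lagging)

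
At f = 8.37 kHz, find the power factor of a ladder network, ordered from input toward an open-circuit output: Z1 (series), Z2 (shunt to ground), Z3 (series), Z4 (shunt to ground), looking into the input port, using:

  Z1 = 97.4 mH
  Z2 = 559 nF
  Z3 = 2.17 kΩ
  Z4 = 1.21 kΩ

Step 1 — Angular frequency: ω = 2π·f = 2π·8370 = 5.259e+04 rad/s.
Step 2 — Component impedances:
  Z1: Z = jωL = j·5.259e+04·0.0974 = 0 + j5122 Ω
  Z2: Z = 1/(jωC) = -j/(ω·C) = 0 - j34.02 Ω
  Z3: Z = R = 2170 Ω
  Z4: Z = R = 1210 Ω
Step 3 — Ladder network (open output): work backward from the far end, alternating series and parallel combinations. Z_in = 0.3423 + j5088 Ω = 5088∠90.0° Ω.
Step 4 — Power factor: PF = cos(φ) = Re(Z)/|Z| = 0.3423/5088.3 = 6.727e-05.
Step 5 — Type: Im(Z) = 5088 ⇒ lagging (phase φ = 90.0°).

PF = 6.727e-05 (lagging, φ = 90.0°)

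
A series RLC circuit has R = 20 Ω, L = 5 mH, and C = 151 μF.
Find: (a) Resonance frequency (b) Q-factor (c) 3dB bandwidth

Step 1 — Resonance condition Im(Z)=0 gives ω₀ = 1/√(LC).
Step 2 — ω₀ = 1/√(0.005·0.000151) = 1151 rad/s.
Step 3 — f₀ = ω₀/(2π) = 183.2 Hz.
Step 4 — Series Q: Q = ω₀L/R = 1151·0.005/20 = 0.2877.
Step 5 — 3dB bandwidth: Δω = ω₀/Q = 4000 rad/s; BW = Δω/(2π) = 636.6 Hz.

(a) f₀ = 183.2 Hz  (b) Q = 0.2877  (c) BW = 636.6 Hz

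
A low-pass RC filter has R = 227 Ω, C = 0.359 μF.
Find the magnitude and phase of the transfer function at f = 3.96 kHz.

Step 1 — Angular frequency: ω = 2π·3960 = 2.488e+04 rad/s.
Step 2 — Transfer function: H(jω) = 1/(1 + jωRC).
Step 3 — Denominator: 1 + jωRC = 1 + j·2.488e+04·227·3.59e-07 = 1 + j2.028.
Step 4 — H = 0.1956 - j0.3967.
Step 5 — Magnitude: |H| = 0.4423 (-7.1 dB); phase: φ = -63.7°.

|H| = 0.4423 (-7.1 dB), φ = -63.7°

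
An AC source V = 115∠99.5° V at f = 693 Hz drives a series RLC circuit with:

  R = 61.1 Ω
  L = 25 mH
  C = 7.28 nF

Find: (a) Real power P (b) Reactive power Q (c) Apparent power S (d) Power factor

Step 1 — Angular frequency: ω = 2π·f = 2π·693 = 4354 rad/s.
Step 2 — Component impedances:
  R: Z = R = 61.1 Ω
  L: Z = jωL = j·4354·0.025 = 0 + j108.9 Ω
  C: Z = 1/(jωC) = -j/(ω·C) = 0 - j3.155e+04 Ω
Step 3 — Series combination: Z_total = R + L + C = 61.1 - j3.144e+04 Ω = 3.144e+04∠-89.9° Ω.
Step 4 — Source phasor: V = 115∠99.5° V = -18.98 + j113.4 V.
Step 5 — Current: I = V / Z = -0.003609 - j0.0005967 A = 0.003658∠-170.6° A.
Step 6 — Complex power: S = V·I* = 0.0008176 - j0.4207 VA.
Step 7 — Real power: P = Re(S) = 0.0008176 W.
Step 8 — Reactive power: Q = Im(S) = -0.4207 VAR.
Step 9 — Apparent power: |S| = 0.4207 VA.
Step 10 — Power factor: PF = P/|S| = 0.001944 (leading).

(a) P = 0.0008176 W  (b) Q = -0.4207 VAR  (c) S = 0.4207 VA  (d) PF = 0.001944 (leading)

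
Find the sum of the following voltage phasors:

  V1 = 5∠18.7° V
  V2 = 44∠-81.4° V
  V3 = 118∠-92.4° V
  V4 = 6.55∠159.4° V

Step 1 — Convert each phasor to rectangular form:
  V1 = 5·(cos(18.7°) + j·sin(18.7°)) = 4.736 + j1.603 V
  V2 = 44·(cos(-81.4°) + j·sin(-81.4°)) = 6.58 - j43.51 V
  V3 = 118·(cos(-92.4°) + j·sin(-92.4°)) = -4.941 - j117.9 V
  V4 = 6.55·(cos(159.4°) + j·sin(159.4°)) = -6.131 + j2.305 V
Step 2 — Sum components: V_total = 0.2431 - j157.5 V.
Step 3 — Convert to polar: |V_total| = 157.5 V, ∠V_total = -89.9°.

V_total = 157.5∠-89.9° V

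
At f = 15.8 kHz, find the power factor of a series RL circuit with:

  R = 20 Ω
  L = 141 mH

Step 1 — Angular frequency: ω = 2π·f = 2π·1.58e+04 = 9.927e+04 rad/s.
Step 2 — Component impedances:
  R: Z = R = 20 Ω
  L: Z = jωL = j·9.927e+04·0.141 = 0 + j1.4e+04 Ω
Step 3 — Series combination: Z_total = R + L = 20 + j1.4e+04 Ω = 1.4e+04∠89.9° Ω.
Step 4 — Power factor: PF = cos(φ) = Re(Z)/|Z| = 20/1.4e+04 = 0.001429.
Step 5 — Type: Im(Z) = 1.4e+04 ⇒ lagging (phase φ = 89.9°).

PF = 0.001429 (lagging, φ = 89.9°)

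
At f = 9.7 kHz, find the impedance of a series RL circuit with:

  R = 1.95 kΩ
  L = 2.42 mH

Step 1 — Angular frequency: ω = 2π·f = 2π·9700 = 6.095e+04 rad/s.
Step 2 — Component impedances:
  R: Z = R = 1950 Ω
  L: Z = jωL = j·6.095e+04·0.00242 = 0 + j147.5 Ω
Step 3 — Series combination: Z_total = R + L = 1950 + j147.5 Ω = 1956∠4.3° Ω.

Z = 1950 + j147.5 Ω = 1956∠4.3° Ω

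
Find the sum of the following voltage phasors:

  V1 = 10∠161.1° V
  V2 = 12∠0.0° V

Step 1 — Convert each phasor to rectangular form:
  V1 = 10·(cos(161.1°) + j·sin(161.1°)) = -9.461 + j3.239 V
  V2 = 12·(cos(0.0°) + j·sin(0.0°)) = 12 V
Step 2 — Sum components: V_total = 2.539 + j3.239 V.
Step 3 — Convert to polar: |V_total| = 4.116 V, ∠V_total = 51.9°.

V_total = 4.116∠51.9° V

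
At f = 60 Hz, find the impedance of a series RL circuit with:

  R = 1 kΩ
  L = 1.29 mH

Step 1 — Angular frequency: ω = 2π·f = 2π·60 = 377 rad/s.
Step 2 — Component impedances:
  R: Z = R = 1000 Ω
  L: Z = jωL = j·377·0.00129 = 0 + j0.4863 Ω
Step 3 — Series combination: Z_total = R + L = 1000 + j0.4863 Ω = 1000∠0.0° Ω.

Z = 1000 + j0.4863 Ω = 1000∠0.0° Ω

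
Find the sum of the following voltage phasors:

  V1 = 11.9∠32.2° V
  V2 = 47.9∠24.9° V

Step 1 — Convert each phasor to rectangular form:
  V1 = 11.9·(cos(32.2°) + j·sin(32.2°)) = 10.07 + j6.341 V
  V2 = 47.9·(cos(24.9°) + j·sin(24.9°)) = 43.45 + j20.17 V
Step 2 — Sum components: V_total = 53.52 + j26.51 V.
Step 3 — Convert to polar: |V_total| = 59.72 V, ∠V_total = 26.4°.

V_total = 59.72∠26.4° V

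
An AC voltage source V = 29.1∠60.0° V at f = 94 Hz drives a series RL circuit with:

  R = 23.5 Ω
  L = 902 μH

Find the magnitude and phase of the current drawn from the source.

Step 1 — Angular frequency: ω = 2π·f = 2π·94 = 590.6 rad/s.
Step 2 — Component impedances:
  R: Z = R = 23.5 Ω
  L: Z = jωL = j·590.6·0.000902 = 0 + j0.5327 Ω
Step 3 — Series combination: Z_total = R + L = 23.5 + j0.5327 Ω = 23.51∠1.3° Ω.
Step 4 — Source phasor: V = 29.1∠60.0° V = 14.55 + j25.2 V.
Step 5 — Ohm's law: I = V / Z_total = (14.55 + j25.2) / (23.5 + j0.5327) = 0.6431 + j1.058 A.
Step 6 — Convert to polar: |I| = 1.238 A, ∠I = 58.7°.

I = 1.238∠58.7° A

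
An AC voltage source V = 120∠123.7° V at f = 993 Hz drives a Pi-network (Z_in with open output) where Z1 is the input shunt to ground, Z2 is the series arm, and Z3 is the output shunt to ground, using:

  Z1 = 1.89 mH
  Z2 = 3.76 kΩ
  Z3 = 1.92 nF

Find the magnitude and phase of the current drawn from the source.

Step 1 — Angular frequency: ω = 2π·f = 2π·993 = 6239 rad/s.
Step 2 — Component impedances:
  Z1: Z = jωL = j·6239·0.00189 = 0 + j11.79 Ω
  Z2: Z = R = 3760 Ω
  Z3: Z = 1/(jωC) = -j/(ω·C) = 0 - j8.348e+04 Ω
Step 3 — With open output, the series arm Z2 and the output shunt Z3 appear in series to ground: Z2 + Z3 = 3760 - j8.348e+04 Ω.
Step 4 — Parallel with input shunt Z1: Z_in = Z1 || (Z2 + Z3) = 7.49e-05 + j11.79 Ω = 11.79∠90.0° Ω.
Step 5 — Source phasor: V = 120∠123.7° V = -66.58 + j99.83 V.
Step 6 — Ohm's law: I = V / Z_total = (-66.58 + j99.83) / (7.49e-05 + j11.79) = 8.465 + j5.646 A.
Step 7 — Convert to polar: |I| = 10.17 A, ∠I = 33.7°.

I = 10.17∠33.7° A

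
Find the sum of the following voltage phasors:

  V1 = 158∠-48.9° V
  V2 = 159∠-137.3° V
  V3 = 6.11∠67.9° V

Step 1 — Convert each phasor to rectangular form:
  V1 = 158·(cos(-48.9°) + j·sin(-48.9°)) = 103.9 - j119.1 V
  V2 = 159·(cos(-137.3°) + j·sin(-137.3°)) = -116.9 - j107.8 V
  V3 = 6.11·(cos(67.9°) + j·sin(67.9°)) = 2.299 + j5.661 V
Step 2 — Sum components: V_total = -10.69 - j221.2 V.
Step 3 — Convert to polar: |V_total| = 221.5 V, ∠V_total = -92.8°.

V_total = 221.5∠-92.8° V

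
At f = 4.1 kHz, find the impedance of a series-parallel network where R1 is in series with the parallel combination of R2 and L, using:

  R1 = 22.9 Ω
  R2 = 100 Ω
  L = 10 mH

Step 1 — Angular frequency: ω = 2π·f = 2π·4100 = 2.576e+04 rad/s.
Step 2 — Component impedances:
  R1: Z = R = 22.9 Ω
  R2: Z = R = 100 Ω
  L: Z = jωL = j·2.576e+04·0.01 = 0 + j257.6 Ω
Step 3 — Parallel branch: R2 || L = 1/(1/R2 + 1/L) = 86.9 + j33.73 Ω.
Step 4 — Series with R1: Z_total = R1 + (R2 || L) = 109.8 + j33.73 Ω = 114.9∠17.1° Ω.

Z = 109.8 + j33.73 Ω = 114.9∠17.1° Ω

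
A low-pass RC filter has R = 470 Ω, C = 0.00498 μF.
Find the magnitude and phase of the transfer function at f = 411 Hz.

Step 1 — Angular frequency: ω = 2π·411 = 2582 rad/s.
Step 2 — Transfer function: H(jω) = 1/(1 + jωRC).
Step 3 — Denominator: 1 + jωRC = 1 + j·2582·470·4.98e-09 = 1 + j0.006044.
Step 4 — H = 1 - j0.006044.
Step 5 — Magnitude: |H| = 1 (-0.0 dB); phase: φ = -0.3°.

|H| = 1 (-0.0 dB), φ = -0.3°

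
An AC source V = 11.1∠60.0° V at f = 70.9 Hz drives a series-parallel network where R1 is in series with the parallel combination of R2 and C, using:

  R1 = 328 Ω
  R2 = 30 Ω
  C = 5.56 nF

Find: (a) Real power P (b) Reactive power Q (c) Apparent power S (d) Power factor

Step 1 — Angular frequency: ω = 2π·f = 2π·70.9 = 445.5 rad/s.
Step 2 — Component impedances:
  R1: Z = R = 328 Ω
  R2: Z = R = 30 Ω
  C: Z = 1/(jωC) = -j/(ω·C) = 0 - j4.037e+05 Ω
Step 3 — Parallel branch: R2 || C = 1/(1/R2 + 1/C) = 30 - j0.002229 Ω.
Step 4 — Series with R1: Z_total = R1 + (R2 || C) = 358 - j0.002229 Ω = 358∠-0.0° Ω.
Step 5 — Source phasor: V = 11.1∠60.0° V = 5.55 + j9.613 V.
Step 6 — Current: I = V / Z = 0.0155 + j0.02685 A = 0.03101∠60.0° A.
Step 7 — Complex power: S = V·I* = 0.3442 - j2.143e-06 VA.
Step 8 — Real power: P = Re(S) = 0.3442 W.
Step 9 — Reactive power: Q = Im(S) = -2.143e-06 VAR.
Step 10 — Apparent power: |S| = 0.3442 VA.
Step 11 — Power factor: PF = P/|S| = 1 (leading).

(a) P = 0.3442 W  (b) Q = -2.143e-06 VAR  (c) S = 0.3442 VA  (d) PF = 1 (leading)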